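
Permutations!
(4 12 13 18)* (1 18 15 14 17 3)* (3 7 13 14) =(1 18 4 12 14 17 7 13 15 3) =[0, 18, 2, 1, 12, 5, 6, 13, 8, 9, 10, 11, 14, 15, 17, 3, 16, 7, 4]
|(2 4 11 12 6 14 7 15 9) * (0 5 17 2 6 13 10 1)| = |(0 5 17 2 4 11 12 13 10 1)(6 14 7 15 9)| = 10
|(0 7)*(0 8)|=|(0 7 8)|=3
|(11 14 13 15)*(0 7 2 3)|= 4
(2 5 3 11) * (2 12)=(2 5 3 11 12)=[0, 1, 5, 11, 4, 3, 6, 7, 8, 9, 10, 12, 2]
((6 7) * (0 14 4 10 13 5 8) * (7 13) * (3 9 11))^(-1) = (0 8 5 13 6 7 10 4 14)(3 11 9) = [8, 1, 2, 11, 14, 13, 7, 10, 5, 3, 4, 9, 12, 6, 0]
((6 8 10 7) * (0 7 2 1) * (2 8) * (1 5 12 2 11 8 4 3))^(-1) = (0 1 3 4 10 8 11 6 7)(2 12 5) = [1, 3, 12, 4, 10, 2, 7, 0, 11, 9, 8, 6, 5]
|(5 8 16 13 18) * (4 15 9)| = |(4 15 9)(5 8 16 13 18)| = 15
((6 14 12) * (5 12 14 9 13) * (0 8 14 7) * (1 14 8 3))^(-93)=(0 1 7 3 14)(5 6 13 12 9)=[1, 7, 2, 14, 4, 6, 13, 3, 8, 5, 10, 11, 9, 12, 0]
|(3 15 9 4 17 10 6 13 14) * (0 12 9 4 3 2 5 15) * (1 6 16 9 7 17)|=|(0 12 7 17 10 16 9 3)(1 6 13 14 2 5 15 4)|=8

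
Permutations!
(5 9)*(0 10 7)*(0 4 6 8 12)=(0 10 7 4 6 8 12)(5 9)=[10, 1, 2, 3, 6, 9, 8, 4, 12, 5, 7, 11, 0]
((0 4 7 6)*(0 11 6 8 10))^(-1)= (0 10 8 7 4)(6 11)= [10, 1, 2, 3, 0, 5, 11, 4, 7, 9, 8, 6]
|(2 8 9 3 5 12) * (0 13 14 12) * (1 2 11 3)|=|(0 13 14 12 11 3 5)(1 2 8 9)|=28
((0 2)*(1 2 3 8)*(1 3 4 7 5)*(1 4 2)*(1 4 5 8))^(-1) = (0 2)(1 3 8 7 4) = [2, 3, 0, 8, 1, 5, 6, 4, 7]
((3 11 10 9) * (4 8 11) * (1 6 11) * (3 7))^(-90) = [0, 1, 2, 3, 4, 5, 6, 7, 8, 9, 10, 11] = (11)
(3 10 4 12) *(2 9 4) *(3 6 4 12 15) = (2 9 12 6 4 15 3 10) = [0, 1, 9, 10, 15, 5, 4, 7, 8, 12, 2, 11, 6, 13, 14, 3]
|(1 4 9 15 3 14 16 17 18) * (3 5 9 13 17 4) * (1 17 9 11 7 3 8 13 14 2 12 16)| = 14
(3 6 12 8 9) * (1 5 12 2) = [0, 5, 1, 6, 4, 12, 2, 7, 9, 3, 10, 11, 8] = (1 5 12 8 9 3 6 2)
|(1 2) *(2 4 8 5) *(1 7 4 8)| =6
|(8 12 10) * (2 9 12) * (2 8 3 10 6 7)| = 10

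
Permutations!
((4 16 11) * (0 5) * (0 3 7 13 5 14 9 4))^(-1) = [11, 1, 2, 5, 9, 13, 6, 3, 8, 14, 10, 16, 12, 7, 0, 15, 4] = (0 11 16 4 9 14)(3 5 13 7)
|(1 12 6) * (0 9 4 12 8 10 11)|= |(0 9 4 12 6 1 8 10 11)|= 9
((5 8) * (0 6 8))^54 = (0 8)(5 6) = [8, 1, 2, 3, 4, 6, 5, 7, 0]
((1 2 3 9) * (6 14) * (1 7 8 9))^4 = (14)(1 2 3)(7 8 9) = [0, 2, 3, 1, 4, 5, 6, 8, 9, 7, 10, 11, 12, 13, 14]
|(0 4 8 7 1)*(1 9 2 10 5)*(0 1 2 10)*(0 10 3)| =|(0 4 8 7 9 3)(2 10 5)| =6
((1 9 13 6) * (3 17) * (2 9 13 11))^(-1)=(1 6 13)(2 11 9)(3 17)=[0, 6, 11, 17, 4, 5, 13, 7, 8, 2, 10, 9, 12, 1, 14, 15, 16, 3]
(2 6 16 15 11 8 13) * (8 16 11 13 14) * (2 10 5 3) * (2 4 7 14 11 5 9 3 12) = (2 6 5 12)(3 4 7 14 8 11 16 15 13 10 9) = [0, 1, 6, 4, 7, 12, 5, 14, 11, 3, 9, 16, 2, 10, 8, 13, 15]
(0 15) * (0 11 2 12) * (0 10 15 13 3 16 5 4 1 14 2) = (0 13 3 16 5 4 1 14 2 12 10 15 11) = [13, 14, 12, 16, 1, 4, 6, 7, 8, 9, 15, 0, 10, 3, 2, 11, 5]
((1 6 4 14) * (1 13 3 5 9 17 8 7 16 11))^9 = [0, 8, 2, 6, 16, 4, 7, 5, 3, 14, 10, 17, 12, 1, 11, 15, 9, 13] = (1 8 3 6 7 5 4 16 9 14 11 17 13)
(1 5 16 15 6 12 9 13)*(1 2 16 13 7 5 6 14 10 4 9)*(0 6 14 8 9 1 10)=(0 6 12 10 4 1 14)(2 16 15 8 9 7 5 13)=[6, 14, 16, 3, 1, 13, 12, 5, 9, 7, 4, 11, 10, 2, 0, 8, 15]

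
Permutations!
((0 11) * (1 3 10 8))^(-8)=(11)=[0, 1, 2, 3, 4, 5, 6, 7, 8, 9, 10, 11]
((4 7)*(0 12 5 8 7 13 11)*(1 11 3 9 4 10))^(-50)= [1, 7, 2, 4, 3, 0, 6, 5, 12, 13, 8, 10, 11, 9]= (0 1 7 5)(3 4)(8 12 11 10)(9 13)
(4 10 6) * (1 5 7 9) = (1 5 7 9)(4 10 6) = [0, 5, 2, 3, 10, 7, 4, 9, 8, 1, 6]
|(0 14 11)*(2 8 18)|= |(0 14 11)(2 8 18)|= 3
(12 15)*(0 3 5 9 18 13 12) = (0 3 5 9 18 13 12 15) = [3, 1, 2, 5, 4, 9, 6, 7, 8, 18, 10, 11, 15, 12, 14, 0, 16, 17, 13]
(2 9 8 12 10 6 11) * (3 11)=(2 9 8 12 10 6 3 11)=[0, 1, 9, 11, 4, 5, 3, 7, 12, 8, 6, 2, 10]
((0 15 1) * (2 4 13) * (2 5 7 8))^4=(0 15 1)(2 7 13)(4 8 5)=[15, 0, 7, 3, 8, 4, 6, 13, 5, 9, 10, 11, 12, 2, 14, 1]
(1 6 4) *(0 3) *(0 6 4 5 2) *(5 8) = [3, 4, 0, 6, 1, 2, 8, 7, 5] = (0 3 6 8 5 2)(1 4)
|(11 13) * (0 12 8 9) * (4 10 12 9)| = |(0 9)(4 10 12 8)(11 13)| = 4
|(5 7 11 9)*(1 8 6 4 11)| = |(1 8 6 4 11 9 5 7)| = 8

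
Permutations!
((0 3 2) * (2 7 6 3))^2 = (3 6 7) = [0, 1, 2, 6, 4, 5, 7, 3]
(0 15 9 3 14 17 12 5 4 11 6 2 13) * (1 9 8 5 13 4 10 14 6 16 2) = [15, 9, 4, 6, 11, 10, 1, 7, 5, 3, 14, 16, 13, 0, 17, 8, 2, 12] = (0 15 8 5 10 14 17 12 13)(1 9 3 6)(2 4 11 16)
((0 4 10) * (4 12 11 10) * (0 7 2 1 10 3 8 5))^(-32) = [8, 1, 2, 12, 4, 3, 6, 7, 11, 9, 10, 0, 5] = (0 8 11)(3 12 5)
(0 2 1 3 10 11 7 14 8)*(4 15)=(0 2 1 3 10 11 7 14 8)(4 15)=[2, 3, 1, 10, 15, 5, 6, 14, 0, 9, 11, 7, 12, 13, 8, 4]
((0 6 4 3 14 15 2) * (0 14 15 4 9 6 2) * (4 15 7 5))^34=(0 14)(2 15)(3 5)(4 7)=[14, 1, 15, 5, 7, 3, 6, 4, 8, 9, 10, 11, 12, 13, 0, 2]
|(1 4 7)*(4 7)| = |(1 7)| = 2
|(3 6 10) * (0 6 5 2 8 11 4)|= 9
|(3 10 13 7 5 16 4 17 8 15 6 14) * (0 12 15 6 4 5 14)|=|(0 12 15 4 17 8 6)(3 10 13 7 14)(5 16)|=70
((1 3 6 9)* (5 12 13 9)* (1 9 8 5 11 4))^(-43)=(1 6 4 3 11)(5 12 13 8)=[0, 6, 2, 11, 3, 12, 4, 7, 5, 9, 10, 1, 13, 8]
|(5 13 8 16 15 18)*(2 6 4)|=6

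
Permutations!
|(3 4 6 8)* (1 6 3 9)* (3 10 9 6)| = |(1 3 4 10 9)(6 8)| = 10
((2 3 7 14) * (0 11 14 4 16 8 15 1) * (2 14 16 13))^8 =(0 16 15)(1 11 8)(2 4 3 13 7) =[16, 11, 4, 13, 3, 5, 6, 2, 1, 9, 10, 8, 12, 7, 14, 0, 15]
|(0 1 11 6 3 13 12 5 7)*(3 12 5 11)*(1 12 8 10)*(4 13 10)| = |(0 12 11 6 8 4 13 5 7)(1 3 10)| = 9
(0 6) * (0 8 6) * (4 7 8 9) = [0, 1, 2, 3, 7, 5, 9, 8, 6, 4] = (4 7 8 6 9)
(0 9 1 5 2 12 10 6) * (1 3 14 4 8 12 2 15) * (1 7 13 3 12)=[9, 5, 2, 14, 8, 15, 0, 13, 1, 12, 6, 11, 10, 3, 4, 7]=(0 9 12 10 6)(1 5 15 7 13 3 14 4 8)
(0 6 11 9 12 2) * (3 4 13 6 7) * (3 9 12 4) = (0 7 9 4 13 6 11 12 2) = [7, 1, 0, 3, 13, 5, 11, 9, 8, 4, 10, 12, 2, 6]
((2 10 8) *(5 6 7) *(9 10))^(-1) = (2 8 10 9)(5 7 6) = [0, 1, 8, 3, 4, 7, 5, 6, 10, 2, 9]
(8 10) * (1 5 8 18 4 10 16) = (1 5 8 16)(4 10 18) = [0, 5, 2, 3, 10, 8, 6, 7, 16, 9, 18, 11, 12, 13, 14, 15, 1, 17, 4]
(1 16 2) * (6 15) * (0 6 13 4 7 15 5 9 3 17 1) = (0 6 5 9 3 17 1 16 2)(4 7 15 13) = [6, 16, 0, 17, 7, 9, 5, 15, 8, 3, 10, 11, 12, 4, 14, 13, 2, 1]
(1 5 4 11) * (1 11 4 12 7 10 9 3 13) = (1 5 12 7 10 9 3 13) = [0, 5, 2, 13, 4, 12, 6, 10, 8, 3, 9, 11, 7, 1]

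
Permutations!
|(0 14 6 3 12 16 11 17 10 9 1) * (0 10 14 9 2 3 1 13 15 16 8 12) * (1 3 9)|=26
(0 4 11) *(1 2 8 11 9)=(0 4 9 1 2 8 11)=[4, 2, 8, 3, 9, 5, 6, 7, 11, 1, 10, 0]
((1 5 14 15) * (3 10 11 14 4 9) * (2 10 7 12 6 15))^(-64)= (1 15 6 12 7 3 9 4 5)= [0, 15, 2, 9, 5, 1, 12, 3, 8, 4, 10, 11, 7, 13, 14, 6]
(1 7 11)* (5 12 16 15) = [0, 7, 2, 3, 4, 12, 6, 11, 8, 9, 10, 1, 16, 13, 14, 5, 15] = (1 7 11)(5 12 16 15)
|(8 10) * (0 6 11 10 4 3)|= 7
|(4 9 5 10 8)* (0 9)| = 6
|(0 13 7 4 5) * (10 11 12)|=15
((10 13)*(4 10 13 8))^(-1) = (13)(4 8 10) = [0, 1, 2, 3, 8, 5, 6, 7, 10, 9, 4, 11, 12, 13]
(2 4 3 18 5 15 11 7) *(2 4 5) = (2 5 15 11 7 4 3 18) = [0, 1, 5, 18, 3, 15, 6, 4, 8, 9, 10, 7, 12, 13, 14, 11, 16, 17, 2]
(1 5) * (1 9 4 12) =(1 5 9 4 12) =[0, 5, 2, 3, 12, 9, 6, 7, 8, 4, 10, 11, 1]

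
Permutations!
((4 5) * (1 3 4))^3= [0, 5, 2, 1, 3, 4]= (1 5 4 3)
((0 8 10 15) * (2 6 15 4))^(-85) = [15, 1, 4, 3, 10, 5, 2, 7, 0, 9, 8, 11, 12, 13, 14, 6] = (0 15 6 2 4 10 8)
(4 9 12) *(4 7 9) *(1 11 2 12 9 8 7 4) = (1 11 2 12 4)(7 8) = [0, 11, 12, 3, 1, 5, 6, 8, 7, 9, 10, 2, 4]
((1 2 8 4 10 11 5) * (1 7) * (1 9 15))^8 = (1 9 5 10 8)(2 15 7 11 4) = [0, 9, 15, 3, 2, 10, 6, 11, 1, 5, 8, 4, 12, 13, 14, 7]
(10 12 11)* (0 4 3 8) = (0 4 3 8)(10 12 11) = [4, 1, 2, 8, 3, 5, 6, 7, 0, 9, 12, 10, 11]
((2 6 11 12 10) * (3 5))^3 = (2 12 6 10 11)(3 5) = [0, 1, 12, 5, 4, 3, 10, 7, 8, 9, 11, 2, 6]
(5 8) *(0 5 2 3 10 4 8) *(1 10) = (0 5)(1 10 4 8 2 3) = [5, 10, 3, 1, 8, 0, 6, 7, 2, 9, 4]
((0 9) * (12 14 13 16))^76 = (16) = [0, 1, 2, 3, 4, 5, 6, 7, 8, 9, 10, 11, 12, 13, 14, 15, 16]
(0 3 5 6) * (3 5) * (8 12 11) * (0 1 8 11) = (0 5 6 1 8 12) = [5, 8, 2, 3, 4, 6, 1, 7, 12, 9, 10, 11, 0]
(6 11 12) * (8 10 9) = (6 11 12)(8 10 9) = [0, 1, 2, 3, 4, 5, 11, 7, 10, 8, 9, 12, 6]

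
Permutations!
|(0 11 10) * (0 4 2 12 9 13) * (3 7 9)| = 10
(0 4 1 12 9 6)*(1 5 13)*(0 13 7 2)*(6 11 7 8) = (0 4 5 8 6 13 1 12 9 11 7 2) = [4, 12, 0, 3, 5, 8, 13, 2, 6, 11, 10, 7, 9, 1]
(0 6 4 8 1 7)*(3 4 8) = [6, 7, 2, 4, 3, 5, 8, 0, 1] = (0 6 8 1 7)(3 4)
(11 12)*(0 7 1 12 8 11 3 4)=(0 7 1 12 3 4)(8 11)=[7, 12, 2, 4, 0, 5, 6, 1, 11, 9, 10, 8, 3]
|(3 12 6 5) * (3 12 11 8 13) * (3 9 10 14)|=21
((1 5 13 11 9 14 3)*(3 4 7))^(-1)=(1 3 7 4 14 9 11 13 5)=[0, 3, 2, 7, 14, 1, 6, 4, 8, 11, 10, 13, 12, 5, 9]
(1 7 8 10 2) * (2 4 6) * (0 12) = (0 12)(1 7 8 10 4 6 2) = [12, 7, 1, 3, 6, 5, 2, 8, 10, 9, 4, 11, 0]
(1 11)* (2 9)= [0, 11, 9, 3, 4, 5, 6, 7, 8, 2, 10, 1]= (1 11)(2 9)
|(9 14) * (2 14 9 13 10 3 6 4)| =|(2 14 13 10 3 6 4)| =7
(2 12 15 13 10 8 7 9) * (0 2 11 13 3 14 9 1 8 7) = (0 2 12 15 3 14 9 11 13 10 7 1 8) = [2, 8, 12, 14, 4, 5, 6, 1, 0, 11, 7, 13, 15, 10, 9, 3]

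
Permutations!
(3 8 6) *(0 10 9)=(0 10 9)(3 8 6)=[10, 1, 2, 8, 4, 5, 3, 7, 6, 0, 9]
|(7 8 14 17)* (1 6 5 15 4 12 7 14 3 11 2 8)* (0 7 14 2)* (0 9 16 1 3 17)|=39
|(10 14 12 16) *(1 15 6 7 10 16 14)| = 10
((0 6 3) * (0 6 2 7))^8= [7, 1, 0, 3, 4, 5, 6, 2]= (0 7 2)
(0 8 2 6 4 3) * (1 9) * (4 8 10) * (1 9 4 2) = (0 10 2 6 8 1 4 3) = [10, 4, 6, 0, 3, 5, 8, 7, 1, 9, 2]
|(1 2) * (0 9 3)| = |(0 9 3)(1 2)| = 6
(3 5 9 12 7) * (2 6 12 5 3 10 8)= (2 6 12 7 10 8)(5 9)= [0, 1, 6, 3, 4, 9, 12, 10, 2, 5, 8, 11, 7]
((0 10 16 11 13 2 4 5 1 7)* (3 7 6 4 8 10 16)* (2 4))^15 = [11, 2, 10, 0, 1, 6, 8, 16, 3, 9, 7, 4, 12, 5, 14, 15, 13] = (0 11 4 1 2 10 7 16 13 5 6 8 3)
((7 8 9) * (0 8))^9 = [8, 1, 2, 3, 4, 5, 6, 0, 9, 7] = (0 8 9 7)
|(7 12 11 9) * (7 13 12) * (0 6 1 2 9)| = |(0 6 1 2 9 13 12 11)| = 8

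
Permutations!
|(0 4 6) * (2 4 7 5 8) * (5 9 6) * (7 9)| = |(0 9 6)(2 4 5 8)| = 12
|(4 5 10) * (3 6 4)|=|(3 6 4 5 10)|=5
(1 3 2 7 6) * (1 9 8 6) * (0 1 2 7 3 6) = (0 1 6 9 8)(2 3 7) = [1, 6, 3, 7, 4, 5, 9, 2, 0, 8]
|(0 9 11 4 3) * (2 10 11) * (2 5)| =|(0 9 5 2 10 11 4 3)| =8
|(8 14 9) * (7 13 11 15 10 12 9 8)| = |(7 13 11 15 10 12 9)(8 14)| = 14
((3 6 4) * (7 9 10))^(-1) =(3 4 6)(7 10 9) =[0, 1, 2, 4, 6, 5, 3, 10, 8, 7, 9]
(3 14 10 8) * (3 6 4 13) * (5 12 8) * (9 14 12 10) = (3 12 8 6 4 13)(5 10)(9 14) = [0, 1, 2, 12, 13, 10, 4, 7, 6, 14, 5, 11, 8, 3, 9]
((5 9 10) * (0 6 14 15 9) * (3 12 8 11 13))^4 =[9, 1, 2, 13, 4, 15, 10, 7, 12, 6, 14, 8, 3, 11, 5, 0] =(0 9 6 10 14 5 15)(3 13 11 8 12)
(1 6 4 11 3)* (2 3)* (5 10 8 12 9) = [0, 6, 3, 1, 11, 10, 4, 7, 12, 5, 8, 2, 9] = (1 6 4 11 2 3)(5 10 8 12 9)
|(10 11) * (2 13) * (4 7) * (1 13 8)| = 4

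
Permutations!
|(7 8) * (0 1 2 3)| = 4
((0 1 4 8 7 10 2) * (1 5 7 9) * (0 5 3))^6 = [0, 8, 7, 3, 9, 10, 6, 2, 1, 4, 5] = (1 8)(2 7)(4 9)(5 10)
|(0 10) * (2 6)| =2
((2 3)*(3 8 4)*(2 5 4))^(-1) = (2 8)(3 4 5) = [0, 1, 8, 4, 5, 3, 6, 7, 2]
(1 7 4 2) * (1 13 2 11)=[0, 7, 13, 3, 11, 5, 6, 4, 8, 9, 10, 1, 12, 2]=(1 7 4 11)(2 13)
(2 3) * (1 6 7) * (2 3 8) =[0, 6, 8, 3, 4, 5, 7, 1, 2] =(1 6 7)(2 8)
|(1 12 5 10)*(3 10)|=5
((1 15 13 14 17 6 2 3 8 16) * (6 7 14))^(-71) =(1 15 13 6 2 3 8 16)(7 14 17) =[0, 15, 3, 8, 4, 5, 2, 14, 16, 9, 10, 11, 12, 6, 17, 13, 1, 7]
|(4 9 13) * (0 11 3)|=3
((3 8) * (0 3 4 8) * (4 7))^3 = [3, 1, 2, 0, 4, 5, 6, 7, 8] = (8)(0 3)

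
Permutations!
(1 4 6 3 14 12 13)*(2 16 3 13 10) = (1 4 6 13)(2 16 3 14 12 10) = [0, 4, 16, 14, 6, 5, 13, 7, 8, 9, 2, 11, 10, 1, 12, 15, 3]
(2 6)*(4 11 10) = (2 6)(4 11 10) = [0, 1, 6, 3, 11, 5, 2, 7, 8, 9, 4, 10]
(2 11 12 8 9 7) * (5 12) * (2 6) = (2 11 5 12 8 9 7 6) = [0, 1, 11, 3, 4, 12, 2, 6, 9, 7, 10, 5, 8]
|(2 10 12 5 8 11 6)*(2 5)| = 12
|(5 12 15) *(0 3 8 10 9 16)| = |(0 3 8 10 9 16)(5 12 15)| = 6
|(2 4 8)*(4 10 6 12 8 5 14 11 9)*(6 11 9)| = |(2 10 11 6 12 8)(4 5 14 9)| = 12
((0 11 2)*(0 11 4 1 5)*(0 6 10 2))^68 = [6, 2, 1, 3, 10, 11, 0, 7, 8, 9, 4, 5] = (0 6)(1 2)(4 10)(5 11)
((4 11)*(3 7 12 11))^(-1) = (3 4 11 12 7) = [0, 1, 2, 4, 11, 5, 6, 3, 8, 9, 10, 12, 7]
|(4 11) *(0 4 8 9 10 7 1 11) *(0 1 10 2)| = 14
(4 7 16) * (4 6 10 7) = (6 10 7 16) = [0, 1, 2, 3, 4, 5, 10, 16, 8, 9, 7, 11, 12, 13, 14, 15, 6]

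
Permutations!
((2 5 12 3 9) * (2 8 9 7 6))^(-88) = (2 12 7)(3 6 5) = [0, 1, 12, 6, 4, 3, 5, 2, 8, 9, 10, 11, 7]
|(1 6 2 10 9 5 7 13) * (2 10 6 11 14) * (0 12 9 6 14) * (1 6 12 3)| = 28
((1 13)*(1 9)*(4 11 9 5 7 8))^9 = (1 13 5 7 8 4 11 9) = [0, 13, 2, 3, 11, 7, 6, 8, 4, 1, 10, 9, 12, 5]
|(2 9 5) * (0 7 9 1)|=|(0 7 9 5 2 1)|=6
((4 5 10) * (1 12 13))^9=(13)=[0, 1, 2, 3, 4, 5, 6, 7, 8, 9, 10, 11, 12, 13]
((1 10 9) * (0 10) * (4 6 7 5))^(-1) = (0 1 9 10)(4 5 7 6) = [1, 9, 2, 3, 5, 7, 4, 6, 8, 10, 0]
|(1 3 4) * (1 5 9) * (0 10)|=|(0 10)(1 3 4 5 9)|=10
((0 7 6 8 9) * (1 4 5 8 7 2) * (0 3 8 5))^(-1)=(0 4 1 2)(3 9 8)(6 7)=[4, 2, 0, 9, 1, 5, 7, 6, 3, 8]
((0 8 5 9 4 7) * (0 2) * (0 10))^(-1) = (0 10 2 7 4 9 5 8) = [10, 1, 7, 3, 9, 8, 6, 4, 0, 5, 2]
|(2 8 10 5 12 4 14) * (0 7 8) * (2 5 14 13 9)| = 11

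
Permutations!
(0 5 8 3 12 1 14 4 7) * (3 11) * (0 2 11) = (0 5 8)(1 14 4 7 2 11 3 12) = [5, 14, 11, 12, 7, 8, 6, 2, 0, 9, 10, 3, 1, 13, 4]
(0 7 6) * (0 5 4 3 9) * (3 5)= (0 7 6 3 9)(4 5)= [7, 1, 2, 9, 5, 4, 3, 6, 8, 0]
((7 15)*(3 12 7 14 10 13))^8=(3 12 7 15 14 10 13)=[0, 1, 2, 12, 4, 5, 6, 15, 8, 9, 13, 11, 7, 3, 10, 14]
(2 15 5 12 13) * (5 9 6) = (2 15 9 6 5 12 13) = [0, 1, 15, 3, 4, 12, 5, 7, 8, 6, 10, 11, 13, 2, 14, 9]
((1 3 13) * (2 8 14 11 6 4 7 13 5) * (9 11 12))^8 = [0, 11, 7, 6, 14, 4, 8, 12, 13, 5, 10, 2, 3, 9, 1] = (1 11 2 7 12 3 6 8 13 9 5 4 14)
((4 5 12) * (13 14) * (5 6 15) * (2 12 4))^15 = (2 12)(4 5 15 6)(13 14) = [0, 1, 12, 3, 5, 15, 4, 7, 8, 9, 10, 11, 2, 14, 13, 6]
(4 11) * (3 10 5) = (3 10 5)(4 11) = [0, 1, 2, 10, 11, 3, 6, 7, 8, 9, 5, 4]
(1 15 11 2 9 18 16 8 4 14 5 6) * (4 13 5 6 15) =[0, 4, 9, 3, 14, 15, 1, 7, 13, 18, 10, 2, 12, 5, 6, 11, 8, 17, 16] =(1 4 14 6)(2 9 18 16 8 13 5 15 11)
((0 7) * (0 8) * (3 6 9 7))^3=(0 9)(3 7)(6 8)=[9, 1, 2, 7, 4, 5, 8, 3, 6, 0]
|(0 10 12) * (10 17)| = 4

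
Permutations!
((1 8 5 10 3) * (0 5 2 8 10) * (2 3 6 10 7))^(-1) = (0 5)(1 3 8 2 7)(6 10) = [5, 3, 7, 8, 4, 0, 10, 1, 2, 9, 6]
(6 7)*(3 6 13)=(3 6 7 13)=[0, 1, 2, 6, 4, 5, 7, 13, 8, 9, 10, 11, 12, 3]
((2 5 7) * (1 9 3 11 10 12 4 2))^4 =(1 10 5 3 4)(2 9 12 7 11) =[0, 10, 9, 4, 1, 3, 6, 11, 8, 12, 5, 2, 7]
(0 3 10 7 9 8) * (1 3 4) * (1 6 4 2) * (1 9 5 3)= (0 2 9 8)(3 10 7 5)(4 6)= [2, 1, 9, 10, 6, 3, 4, 5, 0, 8, 7]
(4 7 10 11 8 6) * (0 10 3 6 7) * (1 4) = [10, 4, 2, 6, 0, 5, 1, 3, 7, 9, 11, 8] = (0 10 11 8 7 3 6 1 4)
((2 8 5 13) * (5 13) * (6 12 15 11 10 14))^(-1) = (2 13 8)(6 14 10 11 15 12) = [0, 1, 13, 3, 4, 5, 14, 7, 2, 9, 11, 15, 6, 8, 10, 12]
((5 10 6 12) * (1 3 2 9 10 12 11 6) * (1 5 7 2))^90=(12)=[0, 1, 2, 3, 4, 5, 6, 7, 8, 9, 10, 11, 12]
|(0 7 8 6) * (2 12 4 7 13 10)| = 9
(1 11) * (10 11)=(1 10 11)=[0, 10, 2, 3, 4, 5, 6, 7, 8, 9, 11, 1]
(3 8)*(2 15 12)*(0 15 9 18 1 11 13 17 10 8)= (0 15 12 2 9 18 1 11 13 17 10 8 3)= [15, 11, 9, 0, 4, 5, 6, 7, 3, 18, 8, 13, 2, 17, 14, 12, 16, 10, 1]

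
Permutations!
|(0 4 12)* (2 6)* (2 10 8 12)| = |(0 4 2 6 10 8 12)| = 7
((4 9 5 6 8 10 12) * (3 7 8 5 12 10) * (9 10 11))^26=(3 8 7)(4 10 11 9 12)=[0, 1, 2, 8, 10, 5, 6, 3, 7, 12, 11, 9, 4]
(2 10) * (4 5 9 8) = [0, 1, 10, 3, 5, 9, 6, 7, 4, 8, 2] = (2 10)(4 5 9 8)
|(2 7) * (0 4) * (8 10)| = |(0 4)(2 7)(8 10)| = 2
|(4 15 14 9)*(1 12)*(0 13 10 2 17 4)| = |(0 13 10 2 17 4 15 14 9)(1 12)| = 18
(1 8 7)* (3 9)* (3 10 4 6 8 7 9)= (1 7)(4 6 8 9 10)= [0, 7, 2, 3, 6, 5, 8, 1, 9, 10, 4]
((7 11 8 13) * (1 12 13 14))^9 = (1 13 11 14 12 7 8) = [0, 13, 2, 3, 4, 5, 6, 8, 1, 9, 10, 14, 7, 11, 12]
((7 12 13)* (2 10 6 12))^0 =(13) =[0, 1, 2, 3, 4, 5, 6, 7, 8, 9, 10, 11, 12, 13]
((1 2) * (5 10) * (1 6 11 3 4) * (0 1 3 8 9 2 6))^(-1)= [2, 0, 9, 4, 3, 10, 1, 7, 11, 8, 5, 6]= (0 2 9 8 11 6 1)(3 4)(5 10)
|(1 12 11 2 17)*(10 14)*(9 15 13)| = 30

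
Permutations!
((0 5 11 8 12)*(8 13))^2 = [11, 1, 2, 3, 4, 13, 6, 7, 0, 9, 10, 8, 5, 12] = (0 11 8)(5 13 12)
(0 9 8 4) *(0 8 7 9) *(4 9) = [0, 1, 2, 3, 8, 5, 6, 4, 9, 7] = (4 8 9 7)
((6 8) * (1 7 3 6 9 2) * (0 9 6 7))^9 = (0 9 2 1)(3 7)(6 8) = [9, 0, 1, 7, 4, 5, 8, 3, 6, 2]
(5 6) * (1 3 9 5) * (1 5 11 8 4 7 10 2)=(1 3 9 11 8 4 7 10 2)(5 6)=[0, 3, 1, 9, 7, 6, 5, 10, 4, 11, 2, 8]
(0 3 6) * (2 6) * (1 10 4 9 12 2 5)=(0 3 5 1 10 4 9 12 2 6)=[3, 10, 6, 5, 9, 1, 0, 7, 8, 12, 4, 11, 2]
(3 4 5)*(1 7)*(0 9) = [9, 7, 2, 4, 5, 3, 6, 1, 8, 0] = (0 9)(1 7)(3 4 5)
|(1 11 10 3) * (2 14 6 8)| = |(1 11 10 3)(2 14 6 8)| = 4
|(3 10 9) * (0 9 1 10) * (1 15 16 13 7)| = 6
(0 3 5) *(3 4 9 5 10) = (0 4 9 5)(3 10) = [4, 1, 2, 10, 9, 0, 6, 7, 8, 5, 3]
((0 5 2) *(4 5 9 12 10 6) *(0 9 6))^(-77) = (0 5 12 6 2 10 4 9) = [5, 1, 10, 3, 9, 12, 2, 7, 8, 0, 4, 11, 6]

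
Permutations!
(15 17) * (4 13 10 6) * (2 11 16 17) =[0, 1, 11, 3, 13, 5, 4, 7, 8, 9, 6, 16, 12, 10, 14, 2, 17, 15] =(2 11 16 17 15)(4 13 10 6)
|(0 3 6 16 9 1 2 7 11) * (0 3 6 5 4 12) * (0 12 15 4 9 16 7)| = |(16)(0 6 7 11 3 5 9 1 2)(4 15)| = 18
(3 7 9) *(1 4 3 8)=(1 4 3 7 9 8)=[0, 4, 2, 7, 3, 5, 6, 9, 1, 8]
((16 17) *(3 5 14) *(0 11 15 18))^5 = [11, 1, 2, 14, 4, 3, 6, 7, 8, 9, 10, 15, 12, 13, 5, 18, 17, 16, 0] = (0 11 15 18)(3 14 5)(16 17)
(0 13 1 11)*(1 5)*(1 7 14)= (0 13 5 7 14 1 11)= [13, 11, 2, 3, 4, 7, 6, 14, 8, 9, 10, 0, 12, 5, 1]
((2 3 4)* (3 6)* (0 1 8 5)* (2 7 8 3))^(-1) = (0 5 8 7 4 3 1)(2 6) = [5, 0, 6, 1, 3, 8, 2, 4, 7]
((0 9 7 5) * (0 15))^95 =(15) =[0, 1, 2, 3, 4, 5, 6, 7, 8, 9, 10, 11, 12, 13, 14, 15]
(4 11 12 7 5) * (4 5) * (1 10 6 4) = [0, 10, 2, 3, 11, 5, 4, 1, 8, 9, 6, 12, 7] = (1 10 6 4 11 12 7)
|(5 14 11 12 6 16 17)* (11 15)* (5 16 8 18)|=8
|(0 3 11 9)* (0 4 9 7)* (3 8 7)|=6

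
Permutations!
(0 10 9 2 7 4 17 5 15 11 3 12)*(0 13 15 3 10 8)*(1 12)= [8, 12, 7, 1, 17, 3, 6, 4, 0, 2, 9, 10, 13, 15, 14, 11, 16, 5]= (0 8)(1 12 13 15 11 10 9 2 7 4 17 5 3)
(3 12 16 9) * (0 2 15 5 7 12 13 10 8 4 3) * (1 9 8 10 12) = (0 2 15 5 7 1 9)(3 13 12 16 8 4) = [2, 9, 15, 13, 3, 7, 6, 1, 4, 0, 10, 11, 16, 12, 14, 5, 8]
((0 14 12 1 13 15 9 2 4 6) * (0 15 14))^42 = (1 14)(2 6 9 4 15)(12 13) = [0, 14, 6, 3, 15, 5, 9, 7, 8, 4, 10, 11, 13, 12, 1, 2]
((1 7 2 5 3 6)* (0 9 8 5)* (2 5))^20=(9)=[0, 1, 2, 3, 4, 5, 6, 7, 8, 9]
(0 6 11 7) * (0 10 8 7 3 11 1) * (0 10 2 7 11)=(0 6 1 10 8 11 3)(2 7)=[6, 10, 7, 0, 4, 5, 1, 2, 11, 9, 8, 3]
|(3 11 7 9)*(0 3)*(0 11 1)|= 3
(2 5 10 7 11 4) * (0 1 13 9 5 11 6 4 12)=[1, 13, 11, 3, 2, 10, 4, 6, 8, 5, 7, 12, 0, 9]=(0 1 13 9 5 10 7 6 4 2 11 12)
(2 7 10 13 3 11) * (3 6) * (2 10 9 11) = (2 7 9 11 10 13 6 3) = [0, 1, 7, 2, 4, 5, 3, 9, 8, 11, 13, 10, 12, 6]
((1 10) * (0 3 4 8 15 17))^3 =(0 8)(1 10)(3 15)(4 17) =[8, 10, 2, 15, 17, 5, 6, 7, 0, 9, 1, 11, 12, 13, 14, 3, 16, 4]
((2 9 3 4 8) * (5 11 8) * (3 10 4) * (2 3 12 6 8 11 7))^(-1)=(2 7 5 4 10 9)(3 8 6 12)=[0, 1, 7, 8, 10, 4, 12, 5, 6, 2, 9, 11, 3]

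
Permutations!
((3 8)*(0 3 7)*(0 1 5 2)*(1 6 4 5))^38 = (0 5 6 8)(2 4 7 3) = [5, 1, 4, 2, 7, 6, 8, 3, 0]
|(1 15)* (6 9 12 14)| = |(1 15)(6 9 12 14)| = 4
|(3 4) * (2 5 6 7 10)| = 10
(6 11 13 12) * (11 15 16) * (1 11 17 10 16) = (1 11 13 12 6 15)(10 16 17) = [0, 11, 2, 3, 4, 5, 15, 7, 8, 9, 16, 13, 6, 12, 14, 1, 17, 10]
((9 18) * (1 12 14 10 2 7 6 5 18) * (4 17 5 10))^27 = (1 4 18 12 17 9 14 5)(2 10 6 7) = [0, 4, 10, 3, 18, 1, 7, 2, 8, 14, 6, 11, 17, 13, 5, 15, 16, 9, 12]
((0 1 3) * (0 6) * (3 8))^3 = (0 3 1 6 8) = [3, 6, 2, 1, 4, 5, 8, 7, 0]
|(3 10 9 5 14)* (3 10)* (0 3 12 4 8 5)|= |(0 3 12 4 8 5 14 10 9)|= 9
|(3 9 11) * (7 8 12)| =3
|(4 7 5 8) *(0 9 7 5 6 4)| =|(0 9 7 6 4 5 8)| =7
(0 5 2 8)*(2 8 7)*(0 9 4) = [5, 1, 7, 3, 0, 8, 6, 2, 9, 4] = (0 5 8 9 4)(2 7)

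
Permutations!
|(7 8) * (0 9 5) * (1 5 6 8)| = |(0 9 6 8 7 1 5)| = 7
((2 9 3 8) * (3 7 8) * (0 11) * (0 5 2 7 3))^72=(11)=[0, 1, 2, 3, 4, 5, 6, 7, 8, 9, 10, 11]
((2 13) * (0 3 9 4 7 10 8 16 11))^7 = (0 16 10 4 3 11 8 7 9)(2 13) = [16, 1, 13, 11, 3, 5, 6, 9, 7, 0, 4, 8, 12, 2, 14, 15, 10]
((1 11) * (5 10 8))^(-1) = (1 11)(5 8 10) = [0, 11, 2, 3, 4, 8, 6, 7, 10, 9, 5, 1]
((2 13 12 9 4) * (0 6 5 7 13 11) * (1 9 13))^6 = (13)(0 4 7)(1 6 2)(5 11 9) = [4, 6, 1, 3, 7, 11, 2, 0, 8, 5, 10, 9, 12, 13]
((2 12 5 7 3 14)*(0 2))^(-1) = (0 14 3 7 5 12 2) = [14, 1, 0, 7, 4, 12, 6, 5, 8, 9, 10, 11, 2, 13, 3]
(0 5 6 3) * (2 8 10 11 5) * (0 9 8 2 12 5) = (0 12 5 6 3 9 8 10 11) = [12, 1, 2, 9, 4, 6, 3, 7, 10, 8, 11, 0, 5]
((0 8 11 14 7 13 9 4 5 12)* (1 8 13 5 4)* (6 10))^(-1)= [12, 9, 2, 3, 4, 7, 10, 14, 1, 13, 6, 8, 5, 0, 11]= (0 12 5 7 14 11 8 1 9 13)(6 10)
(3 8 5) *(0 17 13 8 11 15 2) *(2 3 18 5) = (0 17 13 8 2)(3 11 15)(5 18) = [17, 1, 0, 11, 4, 18, 6, 7, 2, 9, 10, 15, 12, 8, 14, 3, 16, 13, 5]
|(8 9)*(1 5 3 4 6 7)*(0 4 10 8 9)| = 9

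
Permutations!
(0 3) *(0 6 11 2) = (0 3 6 11 2) = [3, 1, 0, 6, 4, 5, 11, 7, 8, 9, 10, 2]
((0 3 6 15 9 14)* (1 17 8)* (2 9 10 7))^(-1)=(0 14 9 2 7 10 15 6 3)(1 8 17)=[14, 8, 7, 0, 4, 5, 3, 10, 17, 2, 15, 11, 12, 13, 9, 6, 16, 1]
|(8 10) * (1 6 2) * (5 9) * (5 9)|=6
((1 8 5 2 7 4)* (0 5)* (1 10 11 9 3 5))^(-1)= (0 8 1)(2 5 3 9 11 10 4 7)= [8, 0, 5, 9, 7, 3, 6, 2, 1, 11, 4, 10]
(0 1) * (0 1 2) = [2, 1, 0] = (0 2)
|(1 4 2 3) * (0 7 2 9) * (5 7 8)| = |(0 8 5 7 2 3 1 4 9)| = 9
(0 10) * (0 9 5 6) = (0 10 9 5 6) = [10, 1, 2, 3, 4, 6, 0, 7, 8, 5, 9]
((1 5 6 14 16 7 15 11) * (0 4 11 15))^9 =(16) =[0, 1, 2, 3, 4, 5, 6, 7, 8, 9, 10, 11, 12, 13, 14, 15, 16]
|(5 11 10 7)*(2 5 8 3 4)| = 8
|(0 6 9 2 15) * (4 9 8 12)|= |(0 6 8 12 4 9 2 15)|= 8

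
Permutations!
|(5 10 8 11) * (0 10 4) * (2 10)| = 7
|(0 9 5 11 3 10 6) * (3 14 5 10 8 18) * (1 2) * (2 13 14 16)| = |(0 9 10 6)(1 13 14 5 11 16 2)(3 8 18)| = 84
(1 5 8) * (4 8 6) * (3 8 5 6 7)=(1 6 4 5 7 3 8)=[0, 6, 2, 8, 5, 7, 4, 3, 1]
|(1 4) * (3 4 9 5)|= 5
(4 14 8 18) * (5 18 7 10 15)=(4 14 8 7 10 15 5 18)=[0, 1, 2, 3, 14, 18, 6, 10, 7, 9, 15, 11, 12, 13, 8, 5, 16, 17, 4]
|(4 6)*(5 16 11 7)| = |(4 6)(5 16 11 7)| = 4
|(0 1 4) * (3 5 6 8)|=|(0 1 4)(3 5 6 8)|=12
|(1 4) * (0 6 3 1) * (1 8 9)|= 7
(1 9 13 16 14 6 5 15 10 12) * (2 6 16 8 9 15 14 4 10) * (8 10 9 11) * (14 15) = [0, 14, 6, 3, 9, 15, 5, 7, 11, 13, 12, 8, 1, 10, 16, 2, 4] = (1 14 16 4 9 13 10 12)(2 6 5 15)(8 11)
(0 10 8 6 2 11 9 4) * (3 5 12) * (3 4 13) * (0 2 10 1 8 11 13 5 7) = (0 1 8 6 10 11 9 5 12 4 2 13 3 7) = [1, 8, 13, 7, 2, 12, 10, 0, 6, 5, 11, 9, 4, 3]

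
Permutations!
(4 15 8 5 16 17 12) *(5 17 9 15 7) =(4 7 5 16 9 15 8 17 12) =[0, 1, 2, 3, 7, 16, 6, 5, 17, 15, 10, 11, 4, 13, 14, 8, 9, 12]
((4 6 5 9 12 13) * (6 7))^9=(4 6 9 13 7 5 12)=[0, 1, 2, 3, 6, 12, 9, 5, 8, 13, 10, 11, 4, 7]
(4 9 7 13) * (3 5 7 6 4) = [0, 1, 2, 5, 9, 7, 4, 13, 8, 6, 10, 11, 12, 3] = (3 5 7 13)(4 9 6)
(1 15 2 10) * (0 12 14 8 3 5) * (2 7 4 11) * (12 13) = (0 13 12 14 8 3 5)(1 15 7 4 11 2 10) = [13, 15, 10, 5, 11, 0, 6, 4, 3, 9, 1, 2, 14, 12, 8, 7]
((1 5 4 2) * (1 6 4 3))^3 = (6) = [0, 1, 2, 3, 4, 5, 6]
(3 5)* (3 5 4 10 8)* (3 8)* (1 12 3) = (1 12 3 4 10) = [0, 12, 2, 4, 10, 5, 6, 7, 8, 9, 1, 11, 3]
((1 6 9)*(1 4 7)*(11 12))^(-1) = (1 7 4 9 6)(11 12) = [0, 7, 2, 3, 9, 5, 1, 4, 8, 6, 10, 12, 11]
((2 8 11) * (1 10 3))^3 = [0, 1, 2, 3, 4, 5, 6, 7, 8, 9, 10, 11] = (11)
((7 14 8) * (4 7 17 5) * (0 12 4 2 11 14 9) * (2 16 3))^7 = [4, 1, 3, 16, 9, 17, 6, 0, 14, 12, 10, 2, 7, 13, 11, 15, 5, 8] = (0 4 9 12 7)(2 3 16 5 17 8 14 11)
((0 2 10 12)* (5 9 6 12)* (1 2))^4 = [5, 9, 6, 3, 4, 0, 2, 7, 8, 1, 12, 11, 10] = (0 5)(1 9)(2 6)(10 12)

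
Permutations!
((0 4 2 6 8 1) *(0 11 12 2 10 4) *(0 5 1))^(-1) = (0 8 6 2 12 11 1 5)(4 10) = [8, 5, 12, 3, 10, 0, 2, 7, 6, 9, 4, 1, 11]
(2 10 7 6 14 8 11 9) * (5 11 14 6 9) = [0, 1, 10, 3, 4, 11, 6, 9, 14, 2, 7, 5, 12, 13, 8] = (2 10 7 9)(5 11)(8 14)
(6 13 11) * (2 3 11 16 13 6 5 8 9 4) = (2 3 11 5 8 9 4)(13 16) = [0, 1, 3, 11, 2, 8, 6, 7, 9, 4, 10, 5, 12, 16, 14, 15, 13]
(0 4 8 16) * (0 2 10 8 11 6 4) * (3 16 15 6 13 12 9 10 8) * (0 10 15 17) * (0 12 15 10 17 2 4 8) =(0 17 12 9 10 3 16 4 11 13 15 6 8 2) =[17, 1, 0, 16, 11, 5, 8, 7, 2, 10, 3, 13, 9, 15, 14, 6, 4, 12]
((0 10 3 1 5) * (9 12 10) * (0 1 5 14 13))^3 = (0 10 1)(3 14 9)(5 13 12) = [10, 0, 2, 14, 4, 13, 6, 7, 8, 3, 1, 11, 5, 12, 9]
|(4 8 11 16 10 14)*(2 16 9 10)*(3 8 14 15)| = |(2 16)(3 8 11 9 10 15)(4 14)| = 6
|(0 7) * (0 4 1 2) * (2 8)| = |(0 7 4 1 8 2)| = 6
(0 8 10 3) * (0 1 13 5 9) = (0 8 10 3 1 13 5 9) = [8, 13, 2, 1, 4, 9, 6, 7, 10, 0, 3, 11, 12, 5]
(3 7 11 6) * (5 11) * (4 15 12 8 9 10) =(3 7 5 11 6)(4 15 12 8 9 10) =[0, 1, 2, 7, 15, 11, 3, 5, 9, 10, 4, 6, 8, 13, 14, 12]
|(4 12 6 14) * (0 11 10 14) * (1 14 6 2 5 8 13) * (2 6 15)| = |(0 11 10 15 2 5 8 13 1 14 4 12 6)| = 13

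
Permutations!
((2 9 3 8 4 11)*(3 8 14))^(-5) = [0, 1, 2, 14, 4, 5, 6, 7, 8, 9, 10, 11, 12, 13, 3] = (3 14)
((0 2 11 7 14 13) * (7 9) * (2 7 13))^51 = (0 14 11 13 7 2 9) = [14, 1, 9, 3, 4, 5, 6, 2, 8, 0, 10, 13, 12, 7, 11]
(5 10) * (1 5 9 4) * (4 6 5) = (1 4)(5 10 9 6) = [0, 4, 2, 3, 1, 10, 5, 7, 8, 6, 9]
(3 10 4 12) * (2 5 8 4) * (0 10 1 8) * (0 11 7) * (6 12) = [10, 8, 5, 1, 6, 11, 12, 0, 4, 9, 2, 7, 3] = (0 10 2 5 11 7)(1 8 4 6 12 3)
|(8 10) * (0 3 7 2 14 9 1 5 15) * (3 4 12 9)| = |(0 4 12 9 1 5 15)(2 14 3 7)(8 10)| = 28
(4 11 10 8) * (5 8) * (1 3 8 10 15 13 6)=(1 3 8 4 11 15 13 6)(5 10)=[0, 3, 2, 8, 11, 10, 1, 7, 4, 9, 5, 15, 12, 6, 14, 13]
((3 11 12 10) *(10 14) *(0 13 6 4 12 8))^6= [10, 1, 2, 4, 8, 5, 11, 7, 14, 9, 6, 12, 0, 3, 13]= (0 10 6 11 12)(3 4 8 14 13)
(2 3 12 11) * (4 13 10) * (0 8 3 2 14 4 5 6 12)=(0 8 3)(4 13 10 5 6 12 11 14)=[8, 1, 2, 0, 13, 6, 12, 7, 3, 9, 5, 14, 11, 10, 4]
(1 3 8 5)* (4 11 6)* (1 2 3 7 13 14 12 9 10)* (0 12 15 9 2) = (0 12 2 3 8 5)(1 7 13 14 15 9 10)(4 11 6) = [12, 7, 3, 8, 11, 0, 4, 13, 5, 10, 1, 6, 2, 14, 15, 9]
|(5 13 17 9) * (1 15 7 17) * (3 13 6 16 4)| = 11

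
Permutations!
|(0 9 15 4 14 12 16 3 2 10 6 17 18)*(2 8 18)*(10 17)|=|(0 9 15 4 14 12 16 3 8 18)(2 17)(6 10)|=10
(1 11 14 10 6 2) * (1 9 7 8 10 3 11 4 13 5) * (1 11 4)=(2 9 7 8 10 6)(3 4 13 5 11 14)=[0, 1, 9, 4, 13, 11, 2, 8, 10, 7, 6, 14, 12, 5, 3]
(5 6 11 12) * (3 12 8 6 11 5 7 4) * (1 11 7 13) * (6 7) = (1 11 8 7 4 3 12 13)(5 6) = [0, 11, 2, 12, 3, 6, 5, 4, 7, 9, 10, 8, 13, 1]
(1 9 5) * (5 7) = [0, 9, 2, 3, 4, 1, 6, 5, 8, 7] = (1 9 7 5)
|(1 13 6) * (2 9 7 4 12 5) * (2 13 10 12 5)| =10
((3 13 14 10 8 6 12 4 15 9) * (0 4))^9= [6, 1, 2, 15, 12, 5, 10, 7, 14, 4, 13, 11, 8, 9, 3, 0]= (0 6 10 13 9 4 12 8 14 3 15)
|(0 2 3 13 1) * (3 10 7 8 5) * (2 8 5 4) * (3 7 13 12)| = |(0 8 4 2 10 13 1)(3 12)(5 7)| = 14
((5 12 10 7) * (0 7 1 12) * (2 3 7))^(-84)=[2, 1, 3, 7, 4, 0, 6, 5, 8, 9, 10, 11, 12]=(12)(0 2 3 7 5)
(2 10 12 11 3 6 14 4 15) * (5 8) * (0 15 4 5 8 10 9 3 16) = (0 15 2 9 3 6 14 5 10 12 11 16) = [15, 1, 9, 6, 4, 10, 14, 7, 8, 3, 12, 16, 11, 13, 5, 2, 0]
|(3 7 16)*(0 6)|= |(0 6)(3 7 16)|= 6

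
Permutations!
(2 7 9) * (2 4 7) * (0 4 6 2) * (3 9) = (0 4 7 3 9 6 2) = [4, 1, 0, 9, 7, 5, 2, 3, 8, 6]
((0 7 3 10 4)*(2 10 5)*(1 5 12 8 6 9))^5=[6, 0, 3, 1, 8, 7, 10, 9, 2, 4, 12, 11, 5]=(0 6 10 12 5 7 9 4 8 2 3 1)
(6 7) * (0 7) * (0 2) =(0 7 6 2) =[7, 1, 0, 3, 4, 5, 2, 6]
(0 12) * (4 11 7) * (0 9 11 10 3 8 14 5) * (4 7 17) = (0 12 9 11 17 4 10 3 8 14 5) = [12, 1, 2, 8, 10, 0, 6, 7, 14, 11, 3, 17, 9, 13, 5, 15, 16, 4]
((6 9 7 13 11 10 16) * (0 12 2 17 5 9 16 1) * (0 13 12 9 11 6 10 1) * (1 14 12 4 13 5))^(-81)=(0 10 16 6 13 4 7 9)(1 14 17 11 2 5 12)=[10, 14, 5, 3, 7, 12, 13, 9, 8, 0, 16, 2, 1, 4, 17, 15, 6, 11]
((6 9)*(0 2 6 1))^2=(0 6 1 2 9)=[6, 2, 9, 3, 4, 5, 1, 7, 8, 0]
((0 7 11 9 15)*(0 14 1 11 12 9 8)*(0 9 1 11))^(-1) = (0 1 12 7)(8 11 14 15 9) = [1, 12, 2, 3, 4, 5, 6, 0, 11, 8, 10, 14, 7, 13, 15, 9]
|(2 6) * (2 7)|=3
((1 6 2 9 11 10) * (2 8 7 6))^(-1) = [0, 10, 1, 3, 4, 5, 7, 8, 6, 2, 11, 9] = (1 10 11 9 2)(6 7 8)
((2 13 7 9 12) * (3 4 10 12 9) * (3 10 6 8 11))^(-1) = (2 12 10 7 13)(3 11 8 6 4) = [0, 1, 12, 11, 3, 5, 4, 13, 6, 9, 7, 8, 10, 2]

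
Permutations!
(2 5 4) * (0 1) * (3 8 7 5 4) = (0 1)(2 4)(3 8 7 5) = [1, 0, 4, 8, 2, 3, 6, 5, 7]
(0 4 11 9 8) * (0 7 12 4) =(4 11 9 8 7 12) =[0, 1, 2, 3, 11, 5, 6, 12, 7, 8, 10, 9, 4]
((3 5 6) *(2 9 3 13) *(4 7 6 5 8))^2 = (2 3 4 6)(7 13 9 8) = [0, 1, 3, 4, 6, 5, 2, 13, 7, 8, 10, 11, 12, 9]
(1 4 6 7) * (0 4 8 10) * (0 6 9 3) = [4, 8, 2, 0, 9, 5, 7, 1, 10, 3, 6] = (0 4 9 3)(1 8 10 6 7)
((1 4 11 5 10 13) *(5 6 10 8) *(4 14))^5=(1 10 11 14 13 6 4)(5 8)=[0, 10, 2, 3, 1, 8, 4, 7, 5, 9, 11, 14, 12, 6, 13]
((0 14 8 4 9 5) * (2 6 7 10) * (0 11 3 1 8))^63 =(0 14)(2 10 7 6) =[14, 1, 10, 3, 4, 5, 2, 6, 8, 9, 7, 11, 12, 13, 0]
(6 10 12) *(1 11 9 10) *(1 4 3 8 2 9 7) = [0, 11, 9, 8, 3, 5, 4, 1, 2, 10, 12, 7, 6] = (1 11 7)(2 9 10 12 6 4 3 8)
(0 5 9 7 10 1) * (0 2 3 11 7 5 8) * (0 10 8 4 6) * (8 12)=[4, 2, 3, 11, 6, 9, 0, 12, 10, 5, 1, 7, 8]=(0 4 6)(1 2 3 11 7 12 8 10)(5 9)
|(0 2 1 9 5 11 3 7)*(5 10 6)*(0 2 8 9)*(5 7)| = |(0 8 9 10 6 7 2 1)(3 5 11)| = 24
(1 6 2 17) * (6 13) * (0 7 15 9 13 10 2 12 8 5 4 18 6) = (0 7 15 9 13)(1 10 2 17)(4 18 6 12 8 5) = [7, 10, 17, 3, 18, 4, 12, 15, 5, 13, 2, 11, 8, 0, 14, 9, 16, 1, 6]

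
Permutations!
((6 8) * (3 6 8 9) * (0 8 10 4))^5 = [8, 1, 2, 9, 0, 5, 3, 7, 10, 6, 4] = (0 8 10 4)(3 9 6)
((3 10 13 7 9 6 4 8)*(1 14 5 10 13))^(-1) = (1 10 5 14)(3 8 4 6 9 7 13) = [0, 10, 2, 8, 6, 14, 9, 13, 4, 7, 5, 11, 12, 3, 1]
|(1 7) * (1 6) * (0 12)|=|(0 12)(1 7 6)|=6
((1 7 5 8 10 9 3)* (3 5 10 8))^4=(1 5 10)(3 9 7)=[0, 5, 2, 9, 4, 10, 6, 3, 8, 7, 1]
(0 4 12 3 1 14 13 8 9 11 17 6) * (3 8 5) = (0 4 12 8 9 11 17 6)(1 14 13 5 3) = [4, 14, 2, 1, 12, 3, 0, 7, 9, 11, 10, 17, 8, 5, 13, 15, 16, 6]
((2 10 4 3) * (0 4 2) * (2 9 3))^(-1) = (0 3 9 10 2 4) = [3, 1, 4, 9, 0, 5, 6, 7, 8, 10, 2]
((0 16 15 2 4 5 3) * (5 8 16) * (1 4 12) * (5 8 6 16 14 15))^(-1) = (0 3 5 16 6 4 1 12 2 15 14 8) = [3, 12, 15, 5, 1, 16, 4, 7, 0, 9, 10, 11, 2, 13, 8, 14, 6]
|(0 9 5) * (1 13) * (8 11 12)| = 6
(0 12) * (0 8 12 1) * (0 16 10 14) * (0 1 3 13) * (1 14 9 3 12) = (0 12 8 1 16 10 9 3 13) = [12, 16, 2, 13, 4, 5, 6, 7, 1, 3, 9, 11, 8, 0, 14, 15, 10]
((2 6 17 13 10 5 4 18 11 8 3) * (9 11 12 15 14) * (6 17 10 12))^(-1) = (2 3 8 11 9 14 15 12 13 17)(4 5 10 6 18) = [0, 1, 3, 8, 5, 10, 18, 7, 11, 14, 6, 9, 13, 17, 15, 12, 16, 2, 4]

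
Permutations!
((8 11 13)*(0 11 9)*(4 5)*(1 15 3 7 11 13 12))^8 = (1 3 11)(7 12 15) = [0, 3, 2, 11, 4, 5, 6, 12, 8, 9, 10, 1, 15, 13, 14, 7]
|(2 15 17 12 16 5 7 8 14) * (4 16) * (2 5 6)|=28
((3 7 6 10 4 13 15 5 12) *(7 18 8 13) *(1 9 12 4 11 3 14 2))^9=(1 2 14 12 9)(3 10 7 5 13 18 11 6 4 15 8)=[0, 2, 14, 10, 15, 13, 4, 5, 3, 1, 7, 6, 9, 18, 12, 8, 16, 17, 11]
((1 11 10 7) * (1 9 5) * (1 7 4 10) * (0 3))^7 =[3, 11, 2, 0, 10, 7, 6, 9, 8, 5, 4, 1] =(0 3)(1 11)(4 10)(5 7 9)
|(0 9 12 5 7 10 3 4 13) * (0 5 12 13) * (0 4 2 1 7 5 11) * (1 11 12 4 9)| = |(0 1 7 10 3 2 11)(4 9 13 12)| = 28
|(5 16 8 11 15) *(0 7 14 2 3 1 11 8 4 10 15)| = 35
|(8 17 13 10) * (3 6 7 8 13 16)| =|(3 6 7 8 17 16)(10 13)| =6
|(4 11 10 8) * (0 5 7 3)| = 4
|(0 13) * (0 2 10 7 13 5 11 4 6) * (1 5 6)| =|(0 6)(1 5 11 4)(2 10 7 13)| =4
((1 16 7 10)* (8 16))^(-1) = [0, 10, 2, 3, 4, 5, 6, 16, 1, 9, 7, 11, 12, 13, 14, 15, 8] = (1 10 7 16 8)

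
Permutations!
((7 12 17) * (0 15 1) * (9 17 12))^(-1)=(0 1 15)(7 17 9)=[1, 15, 2, 3, 4, 5, 6, 17, 8, 7, 10, 11, 12, 13, 14, 0, 16, 9]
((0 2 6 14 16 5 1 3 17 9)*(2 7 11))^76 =(0 6 1)(2 5 9)(3 7 14)(11 16 17) =[6, 0, 5, 7, 4, 9, 1, 14, 8, 2, 10, 16, 12, 13, 3, 15, 17, 11]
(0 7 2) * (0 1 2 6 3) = [7, 2, 1, 0, 4, 5, 3, 6] = (0 7 6 3)(1 2)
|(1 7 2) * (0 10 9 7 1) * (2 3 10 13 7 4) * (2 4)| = 7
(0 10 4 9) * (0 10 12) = (0 12)(4 9 10) = [12, 1, 2, 3, 9, 5, 6, 7, 8, 10, 4, 11, 0]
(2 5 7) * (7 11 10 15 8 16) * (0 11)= (0 11 10 15 8 16 7 2 5)= [11, 1, 5, 3, 4, 0, 6, 2, 16, 9, 15, 10, 12, 13, 14, 8, 7]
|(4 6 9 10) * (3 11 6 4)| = |(3 11 6 9 10)| = 5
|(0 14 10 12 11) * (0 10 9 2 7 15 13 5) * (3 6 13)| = |(0 14 9 2 7 15 3 6 13 5)(10 12 11)| = 30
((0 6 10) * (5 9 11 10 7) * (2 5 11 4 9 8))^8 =(0 11 6 10 7)(2 8 5) =[11, 1, 8, 3, 4, 2, 10, 0, 5, 9, 7, 6]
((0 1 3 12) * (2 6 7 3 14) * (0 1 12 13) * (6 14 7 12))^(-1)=(0 13 3 7 1 12 6)(2 14)=[13, 12, 14, 7, 4, 5, 0, 1, 8, 9, 10, 11, 6, 3, 2]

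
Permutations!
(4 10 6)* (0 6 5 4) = (0 6)(4 10 5) = [6, 1, 2, 3, 10, 4, 0, 7, 8, 9, 5]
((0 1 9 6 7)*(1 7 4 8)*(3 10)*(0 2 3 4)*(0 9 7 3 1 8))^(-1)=(0 4 10 3)(1 2 7)(6 9)=[4, 2, 7, 0, 10, 5, 9, 1, 8, 6, 3]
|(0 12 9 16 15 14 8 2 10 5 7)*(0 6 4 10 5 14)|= 40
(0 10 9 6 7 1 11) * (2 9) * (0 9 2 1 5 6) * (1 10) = (0 1 11 9)(5 6 7) = [1, 11, 2, 3, 4, 6, 7, 5, 8, 0, 10, 9]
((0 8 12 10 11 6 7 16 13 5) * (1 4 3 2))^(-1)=(0 5 13 16 7 6 11 10 12 8)(1 2 3 4)=[5, 2, 3, 4, 1, 13, 11, 6, 0, 9, 12, 10, 8, 16, 14, 15, 7]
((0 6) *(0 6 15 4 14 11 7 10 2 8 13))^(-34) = (0 10 4 8 11)(2 14 13 7 15) = [10, 1, 14, 3, 8, 5, 6, 15, 11, 9, 4, 0, 12, 7, 13, 2]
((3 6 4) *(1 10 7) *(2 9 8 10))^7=[0, 2, 9, 6, 3, 5, 4, 1, 10, 8, 7]=(1 2 9 8 10 7)(3 6 4)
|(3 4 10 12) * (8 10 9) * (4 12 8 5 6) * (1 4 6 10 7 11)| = 8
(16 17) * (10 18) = [0, 1, 2, 3, 4, 5, 6, 7, 8, 9, 18, 11, 12, 13, 14, 15, 17, 16, 10] = (10 18)(16 17)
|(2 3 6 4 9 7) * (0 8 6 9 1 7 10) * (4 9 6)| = |(0 8 4 1 7 2 3 6 9 10)| = 10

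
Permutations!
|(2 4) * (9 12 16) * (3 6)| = |(2 4)(3 6)(9 12 16)| = 6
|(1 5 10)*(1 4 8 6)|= |(1 5 10 4 8 6)|= 6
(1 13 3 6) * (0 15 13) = [15, 0, 2, 6, 4, 5, 1, 7, 8, 9, 10, 11, 12, 3, 14, 13] = (0 15 13 3 6 1)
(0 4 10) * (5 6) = [4, 1, 2, 3, 10, 6, 5, 7, 8, 9, 0] = (0 4 10)(5 6)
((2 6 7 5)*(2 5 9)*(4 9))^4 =(2 9 4 7 6) =[0, 1, 9, 3, 7, 5, 2, 6, 8, 4]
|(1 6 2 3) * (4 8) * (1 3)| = |(1 6 2)(4 8)| = 6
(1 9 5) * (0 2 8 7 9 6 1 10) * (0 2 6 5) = (0 6 1 5 10 2 8 7 9) = [6, 5, 8, 3, 4, 10, 1, 9, 7, 0, 2]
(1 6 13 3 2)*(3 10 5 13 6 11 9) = (1 11 9 3 2)(5 13 10) = [0, 11, 1, 2, 4, 13, 6, 7, 8, 3, 5, 9, 12, 10]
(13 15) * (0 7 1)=(0 7 1)(13 15)=[7, 0, 2, 3, 4, 5, 6, 1, 8, 9, 10, 11, 12, 15, 14, 13]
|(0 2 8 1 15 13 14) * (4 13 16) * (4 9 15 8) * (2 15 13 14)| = 8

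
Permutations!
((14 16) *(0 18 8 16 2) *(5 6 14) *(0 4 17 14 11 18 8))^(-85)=(0 18 11 6 5 16 8)(2 14 17 4)=[18, 1, 14, 3, 2, 16, 5, 7, 0, 9, 10, 6, 12, 13, 17, 15, 8, 4, 11]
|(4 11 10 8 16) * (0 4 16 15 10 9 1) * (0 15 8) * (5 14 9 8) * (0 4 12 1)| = |(16)(0 12 1 15 10 4 11 8 5 14 9)| = 11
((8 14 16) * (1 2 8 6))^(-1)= [0, 6, 1, 3, 4, 5, 16, 7, 2, 9, 10, 11, 12, 13, 8, 15, 14]= (1 6 16 14 8 2)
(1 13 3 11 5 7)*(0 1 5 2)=(0 1 13 3 11 2)(5 7)=[1, 13, 0, 11, 4, 7, 6, 5, 8, 9, 10, 2, 12, 3]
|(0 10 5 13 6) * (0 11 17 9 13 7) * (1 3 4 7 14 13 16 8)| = |(0 10 5 14 13 6 11 17 9 16 8 1 3 4 7)| = 15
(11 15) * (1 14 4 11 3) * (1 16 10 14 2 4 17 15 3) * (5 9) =(1 2 4 11 3 16 10 14 17 15)(5 9) =[0, 2, 4, 16, 11, 9, 6, 7, 8, 5, 14, 3, 12, 13, 17, 1, 10, 15]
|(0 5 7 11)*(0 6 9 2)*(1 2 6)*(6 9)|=6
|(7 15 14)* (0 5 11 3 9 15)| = |(0 5 11 3 9 15 14 7)| = 8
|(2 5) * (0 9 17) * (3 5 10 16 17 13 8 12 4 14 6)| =14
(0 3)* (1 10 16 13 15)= (0 3)(1 10 16 13 15)= [3, 10, 2, 0, 4, 5, 6, 7, 8, 9, 16, 11, 12, 15, 14, 1, 13]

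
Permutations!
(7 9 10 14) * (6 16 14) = (6 16 14 7 9 10) = [0, 1, 2, 3, 4, 5, 16, 9, 8, 10, 6, 11, 12, 13, 7, 15, 14]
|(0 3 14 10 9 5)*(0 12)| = 7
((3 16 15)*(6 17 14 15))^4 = (3 14 6)(15 17 16) = [0, 1, 2, 14, 4, 5, 3, 7, 8, 9, 10, 11, 12, 13, 6, 17, 15, 16]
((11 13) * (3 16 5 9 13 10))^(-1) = (3 10 11 13 9 5 16) = [0, 1, 2, 10, 4, 16, 6, 7, 8, 5, 11, 13, 12, 9, 14, 15, 3]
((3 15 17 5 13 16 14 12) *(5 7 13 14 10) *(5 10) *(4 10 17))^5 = [0, 1, 2, 7, 16, 4, 6, 12, 8, 9, 5, 11, 17, 3, 10, 13, 15, 14] = (3 7 12 17 14 10 5 4 16 15 13)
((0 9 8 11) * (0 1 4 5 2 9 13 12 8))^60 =(13) =[0, 1, 2, 3, 4, 5, 6, 7, 8, 9, 10, 11, 12, 13]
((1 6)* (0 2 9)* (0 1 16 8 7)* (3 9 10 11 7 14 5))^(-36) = (0 7 11 10 2)(1 14)(3 16)(5 6)(8 9) = [7, 14, 0, 16, 4, 6, 5, 11, 9, 8, 2, 10, 12, 13, 1, 15, 3]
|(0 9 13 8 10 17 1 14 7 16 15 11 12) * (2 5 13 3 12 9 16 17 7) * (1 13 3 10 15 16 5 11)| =44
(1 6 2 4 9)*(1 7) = (1 6 2 4 9 7) = [0, 6, 4, 3, 9, 5, 2, 1, 8, 7]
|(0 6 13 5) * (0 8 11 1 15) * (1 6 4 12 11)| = |(0 4 12 11 6 13 5 8 1 15)| = 10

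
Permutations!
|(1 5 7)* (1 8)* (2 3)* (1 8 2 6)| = |(8)(1 5 7 2 3 6)| = 6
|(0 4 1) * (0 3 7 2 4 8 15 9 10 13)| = 30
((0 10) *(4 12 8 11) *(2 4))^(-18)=(2 12 11 4 8)=[0, 1, 12, 3, 8, 5, 6, 7, 2, 9, 10, 4, 11]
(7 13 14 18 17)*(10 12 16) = [0, 1, 2, 3, 4, 5, 6, 13, 8, 9, 12, 11, 16, 14, 18, 15, 10, 7, 17] = (7 13 14 18 17)(10 12 16)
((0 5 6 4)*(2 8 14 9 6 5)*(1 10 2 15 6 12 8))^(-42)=(0 6)(4 15)(8 9)(12 14)=[6, 1, 2, 3, 15, 5, 0, 7, 9, 8, 10, 11, 14, 13, 12, 4]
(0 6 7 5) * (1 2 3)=[6, 2, 3, 1, 4, 0, 7, 5]=(0 6 7 5)(1 2 3)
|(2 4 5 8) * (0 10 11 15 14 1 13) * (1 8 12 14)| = 6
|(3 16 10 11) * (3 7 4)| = 6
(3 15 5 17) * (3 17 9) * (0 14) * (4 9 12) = (17)(0 14)(3 15 5 12 4 9) = [14, 1, 2, 15, 9, 12, 6, 7, 8, 3, 10, 11, 4, 13, 0, 5, 16, 17]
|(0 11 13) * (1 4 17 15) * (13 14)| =4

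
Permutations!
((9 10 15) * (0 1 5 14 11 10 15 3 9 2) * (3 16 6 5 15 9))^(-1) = (0 2 15 1)(5 6 16 10 11 14) = [2, 0, 15, 3, 4, 6, 16, 7, 8, 9, 11, 14, 12, 13, 5, 1, 10]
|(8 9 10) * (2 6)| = |(2 6)(8 9 10)| = 6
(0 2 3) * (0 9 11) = (0 2 3 9 11) = [2, 1, 3, 9, 4, 5, 6, 7, 8, 11, 10, 0]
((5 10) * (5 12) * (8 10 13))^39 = (5 12 10 8 13) = [0, 1, 2, 3, 4, 12, 6, 7, 13, 9, 8, 11, 10, 5]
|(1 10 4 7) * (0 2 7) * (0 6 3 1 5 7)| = |(0 2)(1 10 4 6 3)(5 7)| = 10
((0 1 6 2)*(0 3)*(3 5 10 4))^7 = (0 3 4 10 5 2 6 1) = [3, 0, 6, 4, 10, 2, 1, 7, 8, 9, 5]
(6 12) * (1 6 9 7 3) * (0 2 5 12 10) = (0 2 5 12 9 7 3 1 6 10) = [2, 6, 5, 1, 4, 12, 10, 3, 8, 7, 0, 11, 9]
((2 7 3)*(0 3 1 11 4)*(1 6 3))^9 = (0 1 11 4)(2 7 6 3) = [1, 11, 7, 2, 0, 5, 3, 6, 8, 9, 10, 4]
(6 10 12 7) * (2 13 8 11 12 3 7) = (2 13 8 11 12)(3 7 6 10) = [0, 1, 13, 7, 4, 5, 10, 6, 11, 9, 3, 12, 2, 8]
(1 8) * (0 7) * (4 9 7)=(0 4 9 7)(1 8)=[4, 8, 2, 3, 9, 5, 6, 0, 1, 7]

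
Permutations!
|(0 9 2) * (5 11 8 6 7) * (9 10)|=|(0 10 9 2)(5 11 8 6 7)|=20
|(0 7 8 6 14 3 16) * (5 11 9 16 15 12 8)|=6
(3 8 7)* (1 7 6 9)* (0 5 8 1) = (0 5 8 6 9)(1 7 3) = [5, 7, 2, 1, 4, 8, 9, 3, 6, 0]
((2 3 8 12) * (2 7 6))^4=(2 7 8)(3 6 12)=[0, 1, 7, 6, 4, 5, 12, 8, 2, 9, 10, 11, 3]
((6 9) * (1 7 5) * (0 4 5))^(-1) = (0 7 1 5 4)(6 9) = [7, 5, 2, 3, 0, 4, 9, 1, 8, 6]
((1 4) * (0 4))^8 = (0 1 4) = [1, 4, 2, 3, 0]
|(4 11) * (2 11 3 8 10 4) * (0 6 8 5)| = 14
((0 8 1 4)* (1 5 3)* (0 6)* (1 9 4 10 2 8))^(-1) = (0 6 4 9 3 5 8 2 10 1) = [6, 0, 10, 5, 9, 8, 4, 7, 2, 3, 1]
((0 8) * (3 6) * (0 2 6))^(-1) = [3, 1, 8, 6, 4, 5, 2, 7, 0] = (0 3 6 2 8)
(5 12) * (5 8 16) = (5 12 8 16) = [0, 1, 2, 3, 4, 12, 6, 7, 16, 9, 10, 11, 8, 13, 14, 15, 5]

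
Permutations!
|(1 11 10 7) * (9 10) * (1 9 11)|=3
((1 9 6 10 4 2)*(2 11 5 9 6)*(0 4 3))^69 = (0 3 10 6 1 2 9 5 11 4) = [3, 2, 9, 10, 0, 11, 1, 7, 8, 5, 6, 4]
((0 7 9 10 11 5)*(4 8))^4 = [11, 1, 2, 3, 4, 10, 6, 5, 8, 0, 7, 9] = (0 11 9)(5 10 7)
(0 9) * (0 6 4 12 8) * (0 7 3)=(0 9 6 4 12 8 7 3)=[9, 1, 2, 0, 12, 5, 4, 3, 7, 6, 10, 11, 8]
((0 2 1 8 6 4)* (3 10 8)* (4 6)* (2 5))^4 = [3, 4, 8, 0, 1, 10, 6, 7, 2, 9, 5] = (0 3)(1 4)(2 8)(5 10)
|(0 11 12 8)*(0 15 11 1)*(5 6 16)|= |(0 1)(5 6 16)(8 15 11 12)|= 12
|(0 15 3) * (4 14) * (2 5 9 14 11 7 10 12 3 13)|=13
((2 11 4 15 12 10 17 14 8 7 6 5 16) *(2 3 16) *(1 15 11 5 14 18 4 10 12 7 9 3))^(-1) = (1 16 3 9 8 14 6 7 15)(2 5)(4 18 17 10 11) = [0, 16, 5, 9, 18, 2, 7, 15, 14, 8, 11, 4, 12, 13, 6, 1, 3, 10, 17]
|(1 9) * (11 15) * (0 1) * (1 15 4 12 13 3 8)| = 10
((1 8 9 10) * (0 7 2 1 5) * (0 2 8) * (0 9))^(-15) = (10) = [0, 1, 2, 3, 4, 5, 6, 7, 8, 9, 10]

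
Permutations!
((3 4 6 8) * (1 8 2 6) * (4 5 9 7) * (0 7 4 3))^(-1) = [8, 4, 6, 7, 9, 3, 2, 0, 1, 5] = (0 8 1 4 9 5 3 7)(2 6)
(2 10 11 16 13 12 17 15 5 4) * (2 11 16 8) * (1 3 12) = (1 3 12 17 15 5 4 11 8 2 10 16 13) = [0, 3, 10, 12, 11, 4, 6, 7, 2, 9, 16, 8, 17, 1, 14, 5, 13, 15]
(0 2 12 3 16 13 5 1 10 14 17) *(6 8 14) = [2, 10, 12, 16, 4, 1, 8, 7, 14, 9, 6, 11, 3, 5, 17, 15, 13, 0] = (0 2 12 3 16 13 5 1 10 6 8 14 17)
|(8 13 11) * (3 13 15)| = 5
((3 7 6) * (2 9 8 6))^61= (2 9 8 6 3 7)= [0, 1, 9, 7, 4, 5, 3, 2, 6, 8]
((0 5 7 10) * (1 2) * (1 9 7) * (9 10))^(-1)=(0 10 2 1 5)(7 9)=[10, 5, 1, 3, 4, 0, 6, 9, 8, 7, 2]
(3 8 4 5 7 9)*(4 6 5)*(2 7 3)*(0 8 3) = (0 8 6 5)(2 7 9) = [8, 1, 7, 3, 4, 0, 5, 9, 6, 2]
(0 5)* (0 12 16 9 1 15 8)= (0 5 12 16 9 1 15 8)= [5, 15, 2, 3, 4, 12, 6, 7, 0, 1, 10, 11, 16, 13, 14, 8, 9]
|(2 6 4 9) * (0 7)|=4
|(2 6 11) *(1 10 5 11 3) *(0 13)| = |(0 13)(1 10 5 11 2 6 3)| = 14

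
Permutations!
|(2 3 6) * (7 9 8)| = |(2 3 6)(7 9 8)| = 3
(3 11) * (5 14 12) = (3 11)(5 14 12) = [0, 1, 2, 11, 4, 14, 6, 7, 8, 9, 10, 3, 5, 13, 12]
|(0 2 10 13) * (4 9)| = 4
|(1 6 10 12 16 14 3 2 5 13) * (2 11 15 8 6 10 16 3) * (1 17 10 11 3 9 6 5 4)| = 15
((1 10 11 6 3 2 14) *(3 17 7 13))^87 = (1 3 17 10 2 7 11 14 13 6) = [0, 3, 7, 17, 4, 5, 1, 11, 8, 9, 2, 14, 12, 6, 13, 15, 16, 10]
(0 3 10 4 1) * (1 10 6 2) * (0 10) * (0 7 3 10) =[10, 0, 1, 6, 7, 5, 2, 3, 8, 9, 4] =(0 10 4 7 3 6 2 1)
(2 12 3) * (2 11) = (2 12 3 11) = [0, 1, 12, 11, 4, 5, 6, 7, 8, 9, 10, 2, 3]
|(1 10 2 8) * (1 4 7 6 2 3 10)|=|(2 8 4 7 6)(3 10)|=10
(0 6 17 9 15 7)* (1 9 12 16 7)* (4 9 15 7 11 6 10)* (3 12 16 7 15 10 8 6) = (0 8 6 17 16 11 3 12 7)(1 10 4 9 15) = [8, 10, 2, 12, 9, 5, 17, 0, 6, 15, 4, 3, 7, 13, 14, 1, 11, 16]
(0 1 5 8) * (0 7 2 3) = [1, 5, 3, 0, 4, 8, 6, 2, 7] = (0 1 5 8 7 2 3)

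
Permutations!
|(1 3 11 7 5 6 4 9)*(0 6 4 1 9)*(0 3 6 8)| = |(0 8)(1 6)(3 11 7 5 4)| = 10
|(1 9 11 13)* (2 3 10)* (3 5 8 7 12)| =|(1 9 11 13)(2 5 8 7 12 3 10)| =28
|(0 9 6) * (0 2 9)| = 3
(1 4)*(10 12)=(1 4)(10 12)=[0, 4, 2, 3, 1, 5, 6, 7, 8, 9, 12, 11, 10]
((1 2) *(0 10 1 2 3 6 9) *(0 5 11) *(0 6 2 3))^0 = (11) = [0, 1, 2, 3, 4, 5, 6, 7, 8, 9, 10, 11]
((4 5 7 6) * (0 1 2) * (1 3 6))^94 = (0 1 5 6)(2 7 4 3) = [1, 5, 7, 2, 3, 6, 0, 4]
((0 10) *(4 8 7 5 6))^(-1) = (0 10)(4 6 5 7 8) = [10, 1, 2, 3, 6, 7, 5, 8, 4, 9, 0]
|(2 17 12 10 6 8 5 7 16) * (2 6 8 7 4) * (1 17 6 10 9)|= |(1 17 12 9)(2 6 7 16 10 8 5 4)|= 8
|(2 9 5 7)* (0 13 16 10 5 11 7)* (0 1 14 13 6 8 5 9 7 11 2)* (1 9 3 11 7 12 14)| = 14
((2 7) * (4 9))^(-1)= (2 7)(4 9)= [0, 1, 7, 3, 9, 5, 6, 2, 8, 4]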